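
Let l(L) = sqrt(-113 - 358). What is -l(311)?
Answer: -I*sqrt(471) ≈ -21.703*I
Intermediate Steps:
l(L) = I*sqrt(471) (l(L) = sqrt(-471) = I*sqrt(471))
-l(311) = -I*sqrt(471)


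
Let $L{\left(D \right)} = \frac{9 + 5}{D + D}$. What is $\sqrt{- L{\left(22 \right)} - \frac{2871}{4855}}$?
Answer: $\frac{i \sqrt{10376271070}}{106810} \approx 0.95369 i$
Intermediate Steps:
$L{\left(D \right)} = \frac{7}{D}$ ($L{\left(D \right)} = \frac{14}{2 D} = 14 \frac{1}{2 D} = \frac{7}{D}$)
$\sqrt{- L{\left(22 \right)} - \frac{2871}{4855}} = \sqrt{- \frac{7}{22} - \frac{2871}{4855}} = \sqrt{- \frac{97147}{106810}} = \frac{i \sqrt{10376271070}}{106810}$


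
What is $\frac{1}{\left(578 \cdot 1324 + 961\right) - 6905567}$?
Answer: $- \frac{1}{6139334} \approx -1.6288 \cdot 10^{-7}$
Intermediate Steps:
$\frac{1}{\left(578 \cdot 1324 + 961\right) - 6905567} = \frac{1}{\left(765272 + 961\right) - 6905567} = \frac{1}{766233 - 6905567} = \frac{1}{-6139334} = - \frac{1}{6139334}$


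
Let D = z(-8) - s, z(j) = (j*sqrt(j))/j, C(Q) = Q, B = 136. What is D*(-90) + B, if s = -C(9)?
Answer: -674 - 180*I*sqrt(2) ≈ -674.0 - 254.56*I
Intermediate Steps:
z(j) = sqrt(j) (z(j) = j**(3/2)/j = sqrt(j))
s = -9 (s = -1*9 = -9)
D = 9 + 2*I*sqrt(2) (D = sqrt(-8) - 1*(-9) = 2*I*sqrt(2) + 9 = 9 + 2*I*sqrt(2) ≈ 9.0 + 2.8284*I)
D*(-90) + B = (9 + 2*I*sqrt(2))*(-90) + 136 = (-810 - 180*I*sqrt(2)) + 136 = -674 - 180*I*sqrt(2)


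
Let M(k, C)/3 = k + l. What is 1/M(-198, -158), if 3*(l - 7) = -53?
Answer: -1/626 ≈ -0.0015974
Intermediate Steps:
l = -32/3 (l = 7 + (1/3)*(-53) = 7 - 53/3 = -32/3 ≈ -10.667)
M(k, C) = -32 + 3*k (M(k, C) = 3*(k - 32/3) = 3*(-32/3 + k) = -32 + 3*k)
1/M(-198, -158) = 1/(-32 + 3*(-198)) = 1/(-32 - 594) = 1/(-626) = -1/626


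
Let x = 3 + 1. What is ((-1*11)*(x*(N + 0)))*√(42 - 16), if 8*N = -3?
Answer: 33*√26/2 ≈ 84.134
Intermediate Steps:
N = -3/8 (N = (⅛)*(-3) = -3/8 ≈ -0.37500)
x = 4
((-1*11)*(x*(N + 0)))*√(42 - 16) = ((-1*11)*(4*(-3/8 + 0)))*√(42 - 16) = (-44*(-3)/8)*√26 = (-11*(-3/2))*√26 = 33*√26/2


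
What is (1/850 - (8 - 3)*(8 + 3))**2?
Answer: 2185469001/722500 ≈ 3024.9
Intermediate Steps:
(1/850 - (8 - 3)*(8 + 3))**2 = (1/850 - 5*11)**2 = (1/850 - 1*55)**2 = (1/850 - 55)**2 = (-46749/850)**2 = 2185469001/722500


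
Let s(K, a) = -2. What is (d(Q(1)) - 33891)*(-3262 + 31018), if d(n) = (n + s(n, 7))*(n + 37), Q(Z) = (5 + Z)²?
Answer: -871788204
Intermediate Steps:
d(n) = (-2 + n)*(37 + n) (d(n) = (n - 2)*(n + 37) = (-2 + n)*(37 + n))
(d(Q(1)) - 33891)*(-3262 + 31018) = ((-74 + ((5 + 1)²)² + 35*(5 + 1)²) - 33891)*(-3262 + 31018) = ((-74 + (6²)² + 35*6²) - 33891)*27756 = ((-74 + 36² + 35*36) - 33891)*27756 = ((-74 + 1296 + 1260) - 33891)*27756 = (2482 - 33891)*27756 = -31409*27756 = -871788204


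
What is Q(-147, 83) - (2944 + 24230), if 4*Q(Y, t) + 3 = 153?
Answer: -54273/2 ≈ -27137.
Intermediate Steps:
Q(Y, t) = 75/2 (Q(Y, t) = -¾ + (¼)*153 = -¾ + 153/4 = 75/2)
Q(-147, 83) - (2944 + 24230) = 75/2 - (2944 + 24230) = 75/2 - 1*27174 = 75/2 - 27174 = -54273/2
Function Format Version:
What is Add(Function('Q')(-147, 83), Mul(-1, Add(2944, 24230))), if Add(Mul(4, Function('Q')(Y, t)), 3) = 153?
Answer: Rational(-54273, 2) ≈ -27137.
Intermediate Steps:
Function('Q')(Y, t) = Rational(75, 2) (Function('Q')(Y, t) = Add(Rational(-3, 4), Mul(Rational(1, 4), 153)) = Add(Rational(-3, 4), Rational(153, 4)) = Rational(75, 2))
Add(Function('Q')(-147, 83), Mul(-1, Add(2944, 24230))) = Add(Rational(75, 2), Mul(-1, Add(2944, 24230))) = Add(Rational(75, 2), Mul(-1, 27174)) = Add(Rational(75, 2), -27174) = Rational(-54273, 2)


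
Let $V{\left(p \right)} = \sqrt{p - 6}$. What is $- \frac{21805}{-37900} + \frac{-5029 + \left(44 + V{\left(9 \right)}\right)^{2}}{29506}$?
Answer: $\frac{52626733}{111827740} + \frac{44 \sqrt{3}}{14753} \approx 0.47577$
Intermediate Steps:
$V{\left(p \right)} = \sqrt{-6 + p}$
$- \frac{21805}{-37900} + \frac{-5029 + \left(44 + V{\left(9 \right)}\right)^{2}}{29506} = - \frac{21805}{-37900} + \frac{-5029 + \left(44 + \sqrt{-6 + 9}\right)^{2}}{29506} = \left(-21805\right) \left(- \frac{1}{37900}\right) + \left(-5029 + \left(44 + \sqrt{3}\right)^{2}\right) \frac{1}{29506} = \frac{4361}{7580} - \left(\frac{5029}{29506} - \frac{\left(44 + \sqrt{3}\right)^{2}}{29506}\right) = \frac{45277923}{111827740} + \frac{\left(44 + \sqrt{3}\right)^{2}}{29506}$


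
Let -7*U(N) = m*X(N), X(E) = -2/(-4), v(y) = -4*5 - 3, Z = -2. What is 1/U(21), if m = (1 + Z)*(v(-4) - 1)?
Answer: -7/12 ≈ -0.58333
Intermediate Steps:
v(y) = -23 (v(y) = -20 - 3 = -23)
X(E) = ½ (X(E) = -2*(-¼) = ½)
m = 24 (m = (1 - 2)*(-23 - 1) = -1*(-24) = 24)
U(N) = -12/7 (U(N) = -24/(7*2) = -⅐*12 = -12/7)
1/U(21) = 1/(-12/7) = -7/12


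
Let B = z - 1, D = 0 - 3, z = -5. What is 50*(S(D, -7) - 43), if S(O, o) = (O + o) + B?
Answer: -2950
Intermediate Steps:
D = -3
B = -6 (B = -5 - 1 = -6)
S(O, o) = -6 + O + o (S(O, o) = (O + o) - 6 = -6 + O + o)
50*(S(D, -7) - 43) = 50*((-6 - 3 - 7) - 43) = 50*(-16 - 43) = 50*(-59) = -2950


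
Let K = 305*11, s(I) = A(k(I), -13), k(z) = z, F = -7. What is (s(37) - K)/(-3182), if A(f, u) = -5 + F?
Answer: 91/86 ≈ 1.0581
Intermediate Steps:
A(f, u) = -12 (A(f, u) = -5 - 7 = -12)
s(I) = -12
K = 3355
(s(37) - K)/(-3182) = (-12 - 1*3355)/(-3182) = (-12 - 3355)*(-1/3182) = -3367*(-1/3182) = 91/86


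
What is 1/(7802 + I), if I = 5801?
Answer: 1/13603 ≈ 7.3513e-5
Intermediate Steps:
1/(7802 + I) = 1/(7802 + 5801) = 1/13603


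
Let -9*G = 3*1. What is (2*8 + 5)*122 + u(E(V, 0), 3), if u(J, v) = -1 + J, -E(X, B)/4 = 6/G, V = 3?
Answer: 2633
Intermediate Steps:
G = -⅓ (G = -1/3 = -⅑*3 = -⅓ ≈ -0.33333)
E(X, B) = 72 (E(X, B) = -24/(-⅓) = -24*(-3) = -4*(-18) = 72)
(2*8 + 5)*122 + u(E(V, 0), 3) = (2*8 + 5)*122 + (-1 + 72) = (16 + 5)*122 + 71 = 21*122 + 71 = 2562 + 71 = 2633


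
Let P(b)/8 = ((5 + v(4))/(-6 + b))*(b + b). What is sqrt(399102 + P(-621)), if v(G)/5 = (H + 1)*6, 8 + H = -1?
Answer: sqrt(17270505582)/209 ≈ 628.79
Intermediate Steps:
H = -9 (H = -8 - 1 = -9)
v(G) = -240 (v(G) = 5*((-9 + 1)*6) = 5*(-8*6) = 5*(-48) = -240)
P(b) = -3760*b/(-6 + b) (P(b) = 8*(((5 - 240)/(-6 + b))*(b + b)) = 8*((-235/(-6 + b))*(2*b)) = 8*(-470*b/(-6 + b)) = -3760*b/(-6 + b))
sqrt(399102 + P(-621)) = sqrt(399102 - 3760*(-621)/(-6 - 621)) = sqrt(399102 - 3760*(-621)/(-627)) = sqrt(399102 - 3760*(-621)*(-1/627)) = sqrt(399102 - 778320/209) = sqrt(82633998/209) = sqrt(17270505582)/209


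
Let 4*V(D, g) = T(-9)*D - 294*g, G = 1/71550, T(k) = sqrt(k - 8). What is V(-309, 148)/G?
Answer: -778320900 - 11054475*I*sqrt(17)/2 ≈ -7.7832e+8 - 2.2789e+7*I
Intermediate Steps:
T(k) = sqrt(-8 + k)
G = 1/71550 ≈ 1.3976e-5
V(D, g) = -147*g/2 + I*D*sqrt(17)/4 (V(D, g) = (sqrt(-8 - 9)*D - 294*g)/4 = (sqrt(-17)*D - 294*g)/4 = ((I*sqrt(17))*D - 294*g)/4 = (I*D*sqrt(17) - 294*g)/4 = (-294*g + I*D*sqrt(17))/4 = -147*g/2 + I*D*sqrt(17)/4)
V(-309, 148)/G = (-147/2*148 + (1/4)*I*(-309)*sqrt(17))/(1/71550) = (-10878 - 309*I*sqrt(17)/4)*71550 = -778320900 - 11054475*I*sqrt(17)/2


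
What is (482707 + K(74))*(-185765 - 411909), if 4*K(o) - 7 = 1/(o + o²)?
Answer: -3202377411166087/11100 ≈ -2.8850e+11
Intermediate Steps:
K(o) = 7/4 + 1/(4*(o + o²))
(482707 + K(74))*(-185765 - 411909) = (482707 + (¼)*(1 + 7*74 + 7*74²)/(74*(1 + 74)))*(-185765 - 411909) = (482707 + (¼)*(1/74)*(1 + 518 + 7*5476)/75)*(-597674) = (482707 + (¼)*(1/74)*(1/75)*(1 + 518 + 38332))*(-597674) = (482707 + (¼)*(1/74)*(1/75)*38851)*(-597674) = (482707 + 38851/22200)*(-597674) = (10716134251/22200)*(-597674) = -3202377411166087/11100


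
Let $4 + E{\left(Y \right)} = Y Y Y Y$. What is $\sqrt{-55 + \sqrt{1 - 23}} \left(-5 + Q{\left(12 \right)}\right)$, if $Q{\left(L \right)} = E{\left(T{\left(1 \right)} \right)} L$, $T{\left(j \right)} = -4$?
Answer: $3019 \sqrt{-55 + i \sqrt{22}} \approx 953.83 + 22410.0 i$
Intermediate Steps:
$E{\left(Y \right)} = -4 + Y^{4}$ ($E{\left(Y \right)} = -4 + Y Y Y Y = -4 + Y^{2} Y Y = -4 + Y^{3} Y = -4 + Y^{4}$)
$Q{\left(L \right)} = 252 L$ ($Q{\left(L \right)} = \left(-4 + \left(-4\right)^{4}\right) L = \left(-4 + 256\right) L = 252 L$)
$\sqrt{-55 + \sqrt{1 - 23}} \left(-5 + Q{\left(12 \right)}\right) = \sqrt{-55 + \sqrt{1 - 23}} \left(-5 + 252 \cdot 12\right) = \sqrt{-55 + \sqrt{-22}} \left(-5 + 3024\right) = \sqrt{-55 + i \sqrt{22}} \cdot 3019 = 3019 \sqrt{-55 + i \sqrt{22}}$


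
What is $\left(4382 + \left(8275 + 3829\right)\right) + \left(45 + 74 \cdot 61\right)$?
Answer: $21045$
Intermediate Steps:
$\left(4382 + \left(8275 + 3829\right)\right) + \left(45 + 74 \cdot 61\right) = \left(4382 + 12104\right) + \left(45 + 4514\right) = 16486 + 4559 = 21045$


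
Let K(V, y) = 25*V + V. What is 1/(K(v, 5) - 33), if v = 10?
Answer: 1/227 ≈ 0.0044053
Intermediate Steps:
K(V, y) = 26*V
1/(K(v, 5) - 33) = 1/(26*10 - 33) = 1/(260 - 33) = 1/227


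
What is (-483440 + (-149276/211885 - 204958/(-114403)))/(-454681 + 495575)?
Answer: -5859347223254799/495640998105785 ≈ -11.822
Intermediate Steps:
(-483440 + (-149276/211885 - 204958/(-114403)))/(-454681 + 495575) = (-483440 + (-149276*1/211885 - 204958*(-1/114403)))/40894 = (-483440 + (-149276/211885 + 204958/114403))*(1/40894) = (-483440 + 26349903602/24240279655)*(1/40894) = -11718694446509598/24240279655*1/40894 = -5859347223254799/495640998105785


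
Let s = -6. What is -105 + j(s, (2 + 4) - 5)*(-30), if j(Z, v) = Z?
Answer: 75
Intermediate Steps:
-105 + j(s, (2 + 4) - 5)*(-30) = -105 - 6*(-30) = -105 + 180 = 75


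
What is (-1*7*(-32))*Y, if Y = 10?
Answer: 2240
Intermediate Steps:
(-1*7*(-32))*Y = (-1*7*(-32))*10 = -7*(-32)*10 = 224*10 = 2240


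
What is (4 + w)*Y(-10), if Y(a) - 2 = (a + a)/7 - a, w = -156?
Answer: -9728/7 ≈ -1389.7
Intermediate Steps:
Y(a) = 2 - 5*a/7 (Y(a) = 2 + ((a + a)/7 - a) = 2 + ((2*a)*(⅐) - a) = 2 + (2*a/7 - a) = 2 - 5*a/7)
(4 + w)*Y(-10) = (4 - 156)*(2 - 5/7*(-10)) = -152*(2 + 50/7) = -152*64/7 = -9728/7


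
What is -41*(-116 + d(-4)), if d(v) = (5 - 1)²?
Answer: 4100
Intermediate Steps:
d(v) = 16 (d(v) = 4² = 16)
-41*(-116 + d(-4)) = -41*(-116 + 16) = -41*(-100) = 4100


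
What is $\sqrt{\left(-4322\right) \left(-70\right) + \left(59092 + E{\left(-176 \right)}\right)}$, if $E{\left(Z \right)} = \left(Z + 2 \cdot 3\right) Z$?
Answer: $8 \sqrt{6118} \approx 625.74$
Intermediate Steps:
$E{\left(Z \right)} = Z \left(6 + Z\right)$ ($E{\left(Z \right)} = \left(Z + 6\right) Z = \left(6 + Z\right) Z = Z \left(6 + Z\right)$)
$\sqrt{\left(-4322\right) \left(-70\right) + \left(59092 + E{\left(-176 \right)}\right)} = \sqrt{\left(-4322\right) \left(-70\right) + \left(59092 - 176 \left(6 - 176\right)\right)} = \sqrt{302540 + \left(59092 - -29920\right)} = \sqrt{302540 + \left(59092 + 29920\right)} = \sqrt{302540 + 89012} = \sqrt{391552} = 8 \sqrt{6118}$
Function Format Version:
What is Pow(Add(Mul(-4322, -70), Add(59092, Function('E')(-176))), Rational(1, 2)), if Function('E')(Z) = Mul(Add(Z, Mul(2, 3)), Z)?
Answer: Mul(8, Pow(6118, Rational(1, 2))) ≈ 625.74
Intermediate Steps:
Function('E')(Z) = Mul(Z, Add(6, Z)) (Function('E')(Z) = Mul(Add(Z, 6), Z) = Mul(Add(6, Z), Z) = Mul(Z, Add(6, Z)))
Pow(Add(Mul(-4322, -70), Add(59092, Function('E')(-176))), Rational(1, 2)) = Pow(Add(Mul(-4322, -70), Add(59092, Mul(-176, Add(6, -176)))), Rational(1, 2)) = Pow(Add(302540, Add(59092, Mul(-176, -170))), Rational(1, 2)) = Pow(Add(302540, Add(59092, 29920)), Rational(1, 2)) = Pow(Add(302540, 89012), Rational(1, 2)) = Pow(391552, Rational(1, 2)) = Mul(8, Pow(6118, Rational(1, 2)))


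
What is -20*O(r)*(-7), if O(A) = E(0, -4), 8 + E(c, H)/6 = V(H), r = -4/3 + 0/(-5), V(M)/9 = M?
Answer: -36960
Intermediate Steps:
V(M) = 9*M
r = -4/3 (r = -4*⅓ + 0*(-⅕) = -4/3 + 0 = -4/3 ≈ -1.3333)
E(c, H) = -48 + 54*H (E(c, H) = -48 + 6*(9*H) = -48 + 54*H)
O(A) = -264 (O(A) = -48 + 54*(-4) = -48 - 216 = -264)
-20*O(r)*(-7) = -20*(-264)*(-7) = 5280*(-7) = -36960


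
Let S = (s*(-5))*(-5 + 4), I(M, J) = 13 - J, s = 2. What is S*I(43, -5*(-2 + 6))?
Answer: 330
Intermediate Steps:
S = 10 (S = (2*(-5))*(-5 + 4) = -10*(-1) = 10)
S*I(43, -5*(-2 + 6)) = 10*(13 - (-5)*(-2 + 6)) = 10*(13 - (-5)*4) = 10*(13 - 1*(-20)) = 10*(13 + 20) = 10*33 = 330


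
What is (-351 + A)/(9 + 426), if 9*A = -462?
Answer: -1207/1305 ≈ -0.92490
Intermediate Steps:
A = -154/3 (A = (1/9)*(-462) = -154/3 ≈ -51.333)
(-351 + A)/(9 + 426) = (-351 - 154/3)/(9 + 426) = -1207/3/435 = -1207/3*1/435 = -1207/1305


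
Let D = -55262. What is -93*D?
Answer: 5139366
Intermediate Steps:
-93*D = -93*(-55262) = 5139366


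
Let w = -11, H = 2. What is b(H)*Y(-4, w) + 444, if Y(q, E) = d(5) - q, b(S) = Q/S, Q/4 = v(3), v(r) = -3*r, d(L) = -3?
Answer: 426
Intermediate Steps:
Q = -36 (Q = 4*(-3*3) = 4*(-9) = -36)
b(S) = -36/S
Y(q, E) = -3 - q
b(H)*Y(-4, w) + 444 = (-36/2)*(-3 - 1*(-4)) + 444 = (-36*½)*(-3 + 4) + 444 = -18*1 + 444 = -18 + 444 = 426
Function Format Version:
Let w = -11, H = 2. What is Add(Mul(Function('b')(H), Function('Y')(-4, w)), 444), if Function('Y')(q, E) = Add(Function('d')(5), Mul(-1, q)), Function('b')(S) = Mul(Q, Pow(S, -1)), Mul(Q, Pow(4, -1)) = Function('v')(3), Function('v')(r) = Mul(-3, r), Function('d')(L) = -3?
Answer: 426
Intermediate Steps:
Q = -36 (Q = Mul(4, Mul(-3, 3)) = Mul(4, -9) = -36)
Function('b')(S) = Mul(-36, Pow(S, -1))
Function('Y')(q, E) = Add(-3, Mul(-1, q))
Add(Mul(Function('b')(H), Function('Y')(-4, w)), 444) = Add(Mul(Mul(-36, Pow(2, -1)), Add(-3, Mul(-1, -4))), 444) = Add(Mul(Mul(-36, Rational(1, 2)), Add(-3, 4)), 444) = Add(Mul(-18, 1), 444) = Add(-18, 444) = 426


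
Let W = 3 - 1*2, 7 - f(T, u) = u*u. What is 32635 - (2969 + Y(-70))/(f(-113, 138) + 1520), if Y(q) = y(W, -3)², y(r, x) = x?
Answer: 571670273/17517 ≈ 32635.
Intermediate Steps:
f(T, u) = 7 - u² (f(T, u) = 7 - u*u = 7 - u²)
W = 1 (W = 3 - 2 = 1)
Y(q) = 9 (Y(q) = (-3)² = 9)
32635 - (2969 + Y(-70))/(f(-113, 138) + 1520) = 32635 - (2969 + 9)/((7 - 1*138²) + 1520) = 32635 - 2978/((7 - 1*19044) + 1520) = 32635 - 2978/((7 - 19044) + 1520) = 32635 - 2978/(-19037 + 1520) = 32635 - 2978/(-17517) = 32635 - 2978*(-1)/17517 = 32635 - 1*(-2978/17517) = 32635 + 2978/17517 = 571670273/17517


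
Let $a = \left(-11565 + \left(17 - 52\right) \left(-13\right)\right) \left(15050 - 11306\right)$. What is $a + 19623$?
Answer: $-41576217$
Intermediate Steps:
$a = -41595840$ ($a = \left(-11565 - -455\right) 3744 = \left(-11565 + 455\right) 3744 = \left(-11110\right) 3744 = -41595840$)
$a + 19623 = -41595840 + 19623 = -41576217$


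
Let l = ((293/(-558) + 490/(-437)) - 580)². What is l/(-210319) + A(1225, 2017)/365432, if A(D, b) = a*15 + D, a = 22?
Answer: -1832928460873841139593/1142500407023884354632 ≈ -1.6043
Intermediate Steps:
A(D, b) = 330 + D (A(D, b) = 22*15 + D = 330 + D)
l = 20116356220643881/59460871716 (l = ((293*(-1/558) + 490*(-1/437)) - 580)² = ((-293/558 - 490/437) - 580)² = (-401461/243846 - 580)² = (-141832141/243846)² = 20116356220643881/59460871716 ≈ 3.3831e+5)
l/(-210319) + A(1225, 2017)/365432 = (20116356220643881/59460871716)/(-210319) + (330 + 1225)/365432 = (20116356220643881/59460871716)*(-1/210319) + 1555*(1/365432) = -20116356220643881/12505751078437404 + 1555/365432 = -1832928460873841139593/1142500407023884354632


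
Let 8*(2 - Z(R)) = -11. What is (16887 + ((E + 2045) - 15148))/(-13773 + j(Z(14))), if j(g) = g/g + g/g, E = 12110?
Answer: -15894/13771 ≈ -1.1542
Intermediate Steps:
Z(R) = 27/8 (Z(R) = 2 - 1/8*(-11) = 2 + 11/8 = 27/8)
j(g) = 2 (j(g) = 1 + 1 = 2)
(16887 + ((E + 2045) - 15148))/(-13773 + j(Z(14))) = (16887 + ((12110 + 2045) - 15148))/(-13773 + 2) = (16887 + (14155 - 15148))/(-13771) = (16887 - 993)*(-1/13771) = 15894*(-1/13771) = -15894/13771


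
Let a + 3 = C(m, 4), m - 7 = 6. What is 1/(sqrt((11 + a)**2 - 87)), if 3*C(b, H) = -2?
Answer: -3*I*sqrt(299)/299 ≈ -0.17349*I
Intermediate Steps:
m = 13 (m = 7 + 6 = 13)
C(b, H) = -2/3 (C(b, H) = (1/3)*(-2) = -2/3)
a = -11/3 (a = -3 - 2/3 = -11/3 ≈ -3.6667)
1/(sqrt((11 + a)**2 - 87)) = 1/(sqrt((11 - 11/3)**2 - 87)) = 1/(sqrt((22/3)**2 - 87)) = 1/(sqrt(484/9 - 87)) = 1/(sqrt(-299/9)) = 1/(I*sqrt(299)/3) = -3*I*sqrt(299)/299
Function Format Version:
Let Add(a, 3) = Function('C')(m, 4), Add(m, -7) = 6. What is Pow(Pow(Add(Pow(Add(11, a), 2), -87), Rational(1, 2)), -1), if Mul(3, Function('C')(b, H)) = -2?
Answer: Mul(Rational(-3, 299), I, Pow(299, Rational(1, 2))) ≈ Mul(-0.17349, I)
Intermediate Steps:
m = 13 (m = Add(7, 6) = 13)
Function('C')(b, H) = Rational(-2, 3) (Function('C')(b, H) = Mul(Rational(1, 3), -2) = Rational(-2, 3))
a = Rational(-11, 3) (a = Add(-3, Rational(-2, 3)) = Rational(-11, 3) ≈ -3.6667)
Pow(Pow(Add(Pow(Add(11, a), 2), -87), Rational(1, 2)), -1) = Pow(Pow(Add(Pow(Add(11, Rational(-11, 3)), 2), -87), Rational(1, 2)), -1) = Pow(Pow(Add(Pow(Rational(22, 3), 2), -87), Rational(1, 2)), -1) = Pow(Pow(Add(Rational(484, 9), -87), Rational(1, 2)), -1) = Pow(Pow(Rational(-299, 9), Rational(1, 2)), -1) = Pow(Mul(Rational(1, 3), I, Pow(299, Rational(1, 2))), -1) = Mul(Rational(-3, 299), I, Pow(299, Rational(1, 2)))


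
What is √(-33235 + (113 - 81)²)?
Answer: 3*I*√3579 ≈ 179.47*I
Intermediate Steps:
√(-33235 + (113 - 81)²) = √(-33235 + 32²) = √(-33235 + 1024) = √(-32211) = 3*I*√3579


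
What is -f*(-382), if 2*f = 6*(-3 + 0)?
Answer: -3438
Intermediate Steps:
f = -9 (f = (6*(-3 + 0))/2 = (6*(-3))/2 = (1/2)*(-18) = -9)
-f*(-382) = -1*(-9)*(-382) = 9*(-382) = -3438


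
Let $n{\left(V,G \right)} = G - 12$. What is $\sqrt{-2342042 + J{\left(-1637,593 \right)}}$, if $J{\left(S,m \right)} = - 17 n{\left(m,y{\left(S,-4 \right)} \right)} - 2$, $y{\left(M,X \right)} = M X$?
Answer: $2 i \sqrt{613289} \approx 1566.3 i$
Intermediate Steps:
$n{\left(V,G \right)} = -12 + G$ ($n{\left(V,G \right)} = G - 12 = -12 + G$)
$J{\left(S,m \right)} = 202 + 68 S$ ($J{\left(S,m \right)} = - 17 \left(-12 + S \left(-4\right)\right) - 2 = - 17 \left(-12 - 4 S\right) - 2 = \left(204 + 68 S\right) - 2 = 202 + 68 S$)
$\sqrt{-2342042 + J{\left(-1637,593 \right)}} = \sqrt{-2342042 + \left(202 + 68 \left(-1637\right)\right)} = \sqrt{-2342042 + \left(202 - 111316\right)} = \sqrt{-2342042 - 111114} = \sqrt{-2453156} = 2 i \sqrt{613289}$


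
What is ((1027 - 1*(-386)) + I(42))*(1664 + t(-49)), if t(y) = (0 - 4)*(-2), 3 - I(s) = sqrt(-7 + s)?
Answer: 2367552 - 1672*sqrt(35) ≈ 2.3577e+6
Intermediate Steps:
I(s) = 3 - sqrt(-7 + s)
t(y) = 8 (t(y) = -4*(-2) = 8)
((1027 - 1*(-386)) + I(42))*(1664 + t(-49)) = ((1027 - 1*(-386)) + (3 - sqrt(-7 + 42)))*(1664 + 8) = ((1027 + 386) + (3 - sqrt(35)))*1672 = (1413 + (3 - sqrt(35)))*1672 = (1416 - sqrt(35))*1672 = 2367552 - 1672*sqrt(35)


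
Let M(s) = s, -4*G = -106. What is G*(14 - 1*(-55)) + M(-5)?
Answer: 3647/2 ≈ 1823.5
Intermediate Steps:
G = 53/2 (G = -¼*(-106) = 53/2 ≈ 26.500)
G*(14 - 1*(-55)) + M(-5) = 53*(14 - 1*(-55))/2 - 5 = 53*(14 + 55)/2 - 5 = (53/2)*69 - 5 = 3657/2 - 5 = 3647/2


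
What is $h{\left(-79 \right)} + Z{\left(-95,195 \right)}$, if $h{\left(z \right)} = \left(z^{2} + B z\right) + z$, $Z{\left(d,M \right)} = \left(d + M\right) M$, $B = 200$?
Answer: $9862$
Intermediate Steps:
$Z{\left(d,M \right)} = M \left(M + d\right)$ ($Z{\left(d,M \right)} = \left(M + d\right) M = M \left(M + d\right)$)
$h{\left(z \right)} = z^{2} + 201 z$ ($h{\left(z \right)} = \left(z^{2} + 200 z\right) + z = z^{2} + 201 z$)
$h{\left(-79 \right)} + Z{\left(-95,195 \right)} = - 79 \left(201 - 79\right) + 195 \left(195 - 95\right) = \left(-79\right) 122 + 195 \cdot 100 = -9638 + 19500 = 9862$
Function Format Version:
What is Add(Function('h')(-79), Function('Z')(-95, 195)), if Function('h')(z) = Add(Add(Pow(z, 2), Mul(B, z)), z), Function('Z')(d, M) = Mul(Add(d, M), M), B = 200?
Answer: 9862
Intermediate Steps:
Function('Z')(d, M) = Mul(M, Add(M, d)) (Function('Z')(d, M) = Mul(Add(M, d), M) = Mul(M, Add(M, d)))
Function('h')(z) = Add(Pow(z, 2), Mul(201, z)) (Function('h')(z) = Add(Add(Pow(z, 2), Mul(200, z)), z) = Add(Pow(z, 2), Mul(201, z)))
Add(Function('h')(-79), Function('Z')(-95, 195)) = Add(Mul(-79, Add(201, -79)), Mul(195, Add(195, -95))) = Add(Mul(-79, 122), Mul(195, 100)) = Add(-9638, 19500) = 9862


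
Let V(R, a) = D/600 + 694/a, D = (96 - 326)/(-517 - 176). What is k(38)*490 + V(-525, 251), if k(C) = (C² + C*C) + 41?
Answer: 14978712844093/10436580 ≈ 1.4352e+6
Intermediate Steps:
k(C) = 41 + 2*C² (k(C) = (C² + C²) + 41 = 2*C² + 41 = 41 + 2*C²)
D = 230/693 (D = -230/(-693) = -230*(-1/693) = 230/693 ≈ 0.33189)
V(R, a) = 23/41580 + 694/a (V(R, a) = (230/693)/600 + 694/a = (230/693)*(1/600) + 694/a = 23/41580 + 694/a)
k(38)*490 + V(-525, 251) = (41 + 2*38²)*490 + (23/41580 + 694/251) = (41 + 2*1444)*490 + (23/41580 + 694*(1/251)) = (41 + 2888)*490 + (23/41580 + 694/251) = 2929*490 + 28862293/10436580 = 1435210 + 28862293/10436580 = 14978712844093/10436580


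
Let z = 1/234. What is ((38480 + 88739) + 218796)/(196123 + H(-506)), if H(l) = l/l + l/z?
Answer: 69203/15544 ≈ 4.4521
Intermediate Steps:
z = 1/234 ≈ 0.0042735
H(l) = 1 + 234*l (H(l) = l/l + l/(1/234) = 1 + l*234 = 1 + 234*l)
((38480 + 88739) + 218796)/(196123 + H(-506)) = ((38480 + 88739) + 218796)/(196123 + (1 + 234*(-506))) = (127219 + 218796)/(196123 + (1 - 118404)) = 346015/(196123 - 118403) = 346015/77720 = 346015*(1/77720) = 69203/15544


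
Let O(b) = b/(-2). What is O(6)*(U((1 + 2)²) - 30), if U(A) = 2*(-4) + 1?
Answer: 111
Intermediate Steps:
O(b) = -b/2 (O(b) = b*(-½) = -b/2)
U(A) = -7 (U(A) = -8 + 1 = -7)
O(6)*(U((1 + 2)²) - 30) = (-½*6)*(-7 - 30) = -3*(-37) = 111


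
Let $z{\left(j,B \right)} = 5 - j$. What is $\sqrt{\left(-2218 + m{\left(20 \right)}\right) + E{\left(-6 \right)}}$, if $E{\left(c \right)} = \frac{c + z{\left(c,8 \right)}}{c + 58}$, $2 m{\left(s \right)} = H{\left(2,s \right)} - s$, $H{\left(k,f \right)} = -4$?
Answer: $\frac{i \sqrt{1507415}}{26} \approx 47.222 i$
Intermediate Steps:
$m{\left(s \right)} = -2 - \frac{s}{2}$ ($m{\left(s \right)} = \frac{-4 - s}{2} = -2 - \frac{s}{2}$)
$E{\left(c \right)} = \frac{5}{58 + c}$ ($E{\left(c \right)} = \frac{c - \left(-5 + c\right)}{c + 58} = \frac{5}{58 + c}$)
$\sqrt{\left(-2218 + m{\left(20 \right)}\right) + E{\left(-6 \right)}} = \sqrt{\left(-2218 - 12\right) + \frac{5}{58 - 6}} = \sqrt{\left(-2218 - 12\right) + \frac{5}{52}} = \sqrt{\left(-2218 - 12\right) + 5 \cdot \frac{1}{52}} = \sqrt{-2230 + \frac{5}{52}} = \sqrt{- \frac{115955}{52}} = \frac{i \sqrt{1507415}}{26}$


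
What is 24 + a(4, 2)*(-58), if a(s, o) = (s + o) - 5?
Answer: -34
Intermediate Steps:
a(s, o) = -5 + o + s (a(s, o) = (o + s) - 5 = -5 + o + s)
24 + a(4, 2)*(-58) = 24 + (-5 + 2 + 4)*(-58) = 24 + 1*(-58) = 24 - 58 = -34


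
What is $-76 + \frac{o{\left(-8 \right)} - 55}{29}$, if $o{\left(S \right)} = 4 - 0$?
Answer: $- \frac{2255}{29} \approx -77.759$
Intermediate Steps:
$o{\left(S \right)} = 4$ ($o{\left(S \right)} = 4 + 0 = 4$)
$-76 + \frac{o{\left(-8 \right)} - 55}{29} = -76 + \frac{4 - 55}{29} = -76 - \frac{51}{29} = - \frac{2255}{29}$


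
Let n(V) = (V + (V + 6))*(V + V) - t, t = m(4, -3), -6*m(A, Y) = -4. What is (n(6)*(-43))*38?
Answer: -1055564/3 ≈ -3.5185e+5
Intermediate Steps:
m(A, Y) = 2/3 (m(A, Y) = -1/6*(-4) = 2/3)
t = 2/3 ≈ 0.66667
n(V) = -2/3 + 2*V*(6 + 2*V) (n(V) = (V + (V + 6))*(V + V) - 1*2/3 = (V + (6 + V))*(2*V) - 2/3 = (6 + 2*V)*(2*V) - 2/3 = 2*V*(6 + 2*V) - 2/3 = -2/3 + 2*V*(6 + 2*V))
(n(6)*(-43))*38 = ((-2/3 + 4*6**2 + 12*6)*(-43))*38 = ((-2/3 + 4*36 + 72)*(-43))*38 = ((-2/3 + 144 + 72)*(-43))*38 = ((646/3)*(-43))*38 = -27778/3*38 = -1055564/3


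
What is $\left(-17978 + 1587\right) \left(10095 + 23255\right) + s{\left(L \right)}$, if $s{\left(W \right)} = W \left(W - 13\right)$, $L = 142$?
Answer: $-546621532$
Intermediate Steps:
$s{\left(W \right)} = W \left(-13 + W\right)$
$\left(-17978 + 1587\right) \left(10095 + 23255\right) + s{\left(L \right)} = \left(-17978 + 1587\right) \left(10095 + 23255\right) + 142 \left(-13 + 142\right) = \left(-16391\right) 33350 + 142 \cdot 129 = -546639850 + 18318 = -546621532$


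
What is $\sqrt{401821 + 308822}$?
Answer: $\sqrt{710643} \approx 843.0$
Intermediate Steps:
$\sqrt{401821 + 308822} = \sqrt{710643}$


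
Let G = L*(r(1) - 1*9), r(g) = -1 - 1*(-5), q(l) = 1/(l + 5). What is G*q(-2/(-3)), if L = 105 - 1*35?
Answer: -1050/17 ≈ -61.765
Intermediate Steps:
q(l) = 1/(5 + l)
r(g) = 4 (r(g) = -1 + 5 = 4)
L = 70 (L = 105 - 35 = 70)
G = -350 (G = 70*(4 - 1*9) = 70*(4 - 9) = 70*(-5) = -350)
G*q(-2/(-3)) = -350/(5 - 2/(-3)) = -350/(5 - 2*(-1/3)) = -350/(5 + 2/3) = -350/17/3 = -350*3/17 = -1050/17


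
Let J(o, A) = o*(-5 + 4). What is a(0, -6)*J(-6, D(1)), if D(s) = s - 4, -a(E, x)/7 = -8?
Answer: 336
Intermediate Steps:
a(E, x) = 56 (a(E, x) = -7*(-8) = 56)
D(s) = -4 + s
J(o, A) = -o (J(o, A) = o*(-1) = -o)
a(0, -6)*J(-6, D(1)) = 56*(-1*(-6)) = 56*6 = 336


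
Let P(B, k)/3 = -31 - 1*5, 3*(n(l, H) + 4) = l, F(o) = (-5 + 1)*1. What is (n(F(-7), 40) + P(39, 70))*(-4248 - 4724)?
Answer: 3050480/3 ≈ 1.0168e+6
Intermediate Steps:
F(o) = -4 (F(o) = -4*1 = -4)
n(l, H) = -4 + l/3
P(B, k) = -108 (P(B, k) = 3*(-31 - 1*5) = 3*(-31 - 5) = 3*(-36) = -108)
(n(F(-7), 40) + P(39, 70))*(-4248 - 4724) = ((-4 + (⅓)*(-4)) - 108)*(-4248 - 4724) = ((-4 - 4/3) - 108)*(-8972) = (-16/3 - 108)*(-8972) = -340/3*(-8972) = 3050480/3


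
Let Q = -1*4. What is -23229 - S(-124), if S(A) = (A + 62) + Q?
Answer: -23163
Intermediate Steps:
Q = -4
S(A) = 58 + A (S(A) = (A + 62) - 4 = (62 + A) - 4 = 58 + A)
-23229 - S(-124) = -23229 - (58 - 124) = -23229 - 1*(-66) = -23229 + 66 = -23163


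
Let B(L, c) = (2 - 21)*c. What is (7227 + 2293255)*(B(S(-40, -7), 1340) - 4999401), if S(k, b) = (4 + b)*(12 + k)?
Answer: -11559602283002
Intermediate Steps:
B(L, c) = -19*c
(7227 + 2293255)*(B(S(-40, -7), 1340) - 4999401) = (7227 + 2293255)*(-19*1340 - 4999401) = 2300482*(-25460 - 4999401) = 2300482*(-5024861) = -11559602283002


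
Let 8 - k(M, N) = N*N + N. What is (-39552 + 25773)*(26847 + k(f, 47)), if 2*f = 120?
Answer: -338949621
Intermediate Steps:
f = 60 (f = (1/2)*120 = 60)
k(M, N) = 8 - N - N**2 (k(M, N) = 8 - (N*N + N) = 8 - (N**2 + N) = 8 - (N + N**2) = 8 + (-N - N**2) = 8 - N - N**2)
(-39552 + 25773)*(26847 + k(f, 47)) = (-39552 + 25773)*(26847 + (8 - 1*47 - 1*47**2)) = -13779*(26847 + (8 - 47 - 1*2209)) = -13779*(26847 + (8 - 47 - 2209)) = -13779*(26847 - 2248) = -13779*24599 = -338949621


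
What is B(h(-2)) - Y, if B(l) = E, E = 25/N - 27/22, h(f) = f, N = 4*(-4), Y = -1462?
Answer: 256821/176 ≈ 1459.2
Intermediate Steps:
N = -16
E = -491/176 (E = 25/(-16) - 27/22 = 25*(-1/16) - 27*1/22 = -25/16 - 27/22 = -491/176 ≈ -2.7898)
B(l) = -491/176
B(h(-2)) - Y = -491/176 - 1*(-1462) = -491/176 + 1462 = 256821/176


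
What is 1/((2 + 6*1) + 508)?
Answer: 1/516 ≈ 0.0019380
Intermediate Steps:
1/((2 + 6*1) + 508) = 1/((2 + 6) + 508) = 1/(8 + 508) = 1/516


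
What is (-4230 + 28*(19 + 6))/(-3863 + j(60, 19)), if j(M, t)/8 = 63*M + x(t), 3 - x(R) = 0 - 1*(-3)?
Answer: -3530/26377 ≈ -0.13383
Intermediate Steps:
x(R) = 0 (x(R) = 3 - (0 - 1*(-3)) = 3 - (0 + 3) = 3 - 1*3 = 3 - 3 = 0)
j(M, t) = 504*M (j(M, t) = 8*(63*M + 0) = 8*(63*M) = 504*M)
(-4230 + 28*(19 + 6))/(-3863 + j(60, 19)) = (-4230 + 28*(19 + 6))/(-3863 + 504*60) = (-4230 + 28*25)/(-3863 + 30240) = (-4230 + 700)/26377 = -3530*1/26377 = -3530/26377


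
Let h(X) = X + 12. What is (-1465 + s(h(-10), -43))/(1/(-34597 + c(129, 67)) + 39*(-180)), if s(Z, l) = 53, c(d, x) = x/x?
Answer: 48849552/242863921 ≈ 0.20114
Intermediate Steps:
c(d, x) = 1
h(X) = 12 + X
(-1465 + s(h(-10), -43))/(1/(-34597 + c(129, 67)) + 39*(-180)) = (-1465 + 53)/(1/(-34597 + 1) + 39*(-180)) = -1412/(1/(-34596) - 7020) = -1412/(-1/34596 - 7020) = -1412/(-242863921/34596) = -1412*(-34596/242863921) = 48849552/242863921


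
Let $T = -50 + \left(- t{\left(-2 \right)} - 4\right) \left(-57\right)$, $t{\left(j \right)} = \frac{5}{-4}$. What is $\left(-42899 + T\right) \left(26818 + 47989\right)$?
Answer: $- \frac{12804639383}{4} \approx -3.2012 \cdot 10^{9}$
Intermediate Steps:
$t{\left(j \right)} = - \frac{5}{4}$ ($t{\left(j \right)} = 5 \left(- \frac{1}{4}\right) = - \frac{5}{4}$)
$T = \frac{427}{4}$ ($T = -50 + \left(\left(-1\right) \left(- \frac{5}{4}\right) - 4\right) \left(-57\right) = -50 + \left(\frac{5}{4} - 4\right) \left(-57\right) = -50 - - \frac{627}{4} = -50 + \frac{627}{4} = \frac{427}{4} \approx 106.75$)
$\left(-42899 + T\right) \left(26818 + 47989\right) = \left(-42899 + \frac{427}{4}\right) \left(26818 + 47989\right) = \left(- \frac{171169}{4}\right) 74807 = - \frac{12804639383}{4}$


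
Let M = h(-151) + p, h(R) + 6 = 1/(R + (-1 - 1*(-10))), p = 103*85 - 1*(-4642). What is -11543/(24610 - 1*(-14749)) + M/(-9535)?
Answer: -90470840749/53290905230 ≈ -1.6977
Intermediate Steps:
p = 13397 (p = 8755 + 4642 = 13397)
h(R) = -6 + 1/(9 + R) (h(R) = -6 + 1/(R + (-1 - 1*(-10))) = -6 + 1/(R + (-1 + 10)) = -6 + 1/(R + 9) = -6 + 1/(9 + R))
M = 1901521/142 (M = (-53 - 6*(-151))/(9 - 151) + 13397 = (-53 + 906)/(-142) + 13397 = -1/142*853 + 13397 = -853/142 + 13397 = 1901521/142 ≈ 13391.)
-11543/(24610 - 1*(-14749)) + M/(-9535) = -11543/(24610 - 1*(-14749)) + (1901521/142)/(-9535) = -11543/(24610 + 14749) + (1901521/142)*(-1/9535) = -11543/39359 - 1901521/1353970 = -90470840749/53290905230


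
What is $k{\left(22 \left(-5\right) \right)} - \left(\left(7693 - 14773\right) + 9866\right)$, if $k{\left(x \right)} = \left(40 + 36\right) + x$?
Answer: $-2820$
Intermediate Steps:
$k{\left(x \right)} = 76 + x$
$k{\left(22 \left(-5\right) \right)} - \left(\left(7693 - 14773\right) + 9866\right) = \left(76 + 22 \left(-5\right)\right) - \left(\left(7693 - 14773\right) + 9866\right) = \left(76 - 110\right) - \left(-7080 + 9866\right) = -34 - 2786 = -2820$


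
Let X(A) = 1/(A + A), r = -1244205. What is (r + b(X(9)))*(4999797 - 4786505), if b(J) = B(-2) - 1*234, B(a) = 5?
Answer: -265427816728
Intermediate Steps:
X(A) = 1/(2*A)
b(J) = -229 (b(J) = 5 - 1*234 = 5 - 234 = -229)
(r + b(X(9)))*(4999797 - 4786505) = (-1244205 - 229)*(4999797 - 4786505) = -1244434*213292 = -265427816728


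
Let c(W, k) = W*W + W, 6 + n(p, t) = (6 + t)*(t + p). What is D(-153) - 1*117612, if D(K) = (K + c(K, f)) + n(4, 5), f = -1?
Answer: -94416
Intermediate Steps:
n(p, t) = -6 + (6 + t)*(p + t) (n(p, t) = -6 + (6 + t)*(t + p) = -6 + (6 + t)*(p + t))
c(W, k) = W + W**2 (c(W, k) = W**2 + W = W + W**2)
D(K) = 93 + K + K*(1 + K) (D(K) = (K + K*(1 + K)) + (-6 + 5**2 + 6*4 + 6*5 + 4*5) = (K + K*(1 + K)) + (-6 + 25 + 24 + 30 + 20) = (K + K*(1 + K)) + 93 = 93 + K + K*(1 + K))
D(-153) - 1*117612 = (93 - 153 - 153*(1 - 153)) - 1*117612 = (93 - 153 - 153*(-152)) - 117612 = (93 - 153 + 23256) - 117612 = 23196 - 117612 = -94416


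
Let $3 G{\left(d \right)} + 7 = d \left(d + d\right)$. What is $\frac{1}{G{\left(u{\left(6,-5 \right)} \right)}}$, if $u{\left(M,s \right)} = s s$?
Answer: $\frac{3}{1243} \approx 0.0024135$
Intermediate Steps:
$u{\left(M,s \right)} = s^{2}$
$G{\left(d \right)} = - \frac{7}{3} + \frac{2 d^{2}}{3}$ ($G{\left(d \right)} = - \frac{7}{3} + \frac{d \left(d + d\right)}{3} = - \frac{7}{3} + \frac{d 2 d}{3} = - \frac{7}{3} + \frac{2 d^{2}}{3}$)
$\frac{1}{G{\left(u{\left(6,-5 \right)} \right)}} = \frac{1}{- \frac{7}{3} + \frac{2 \left(\left(-5\right)^{2}\right)^{2}}{3}} = \frac{1}{- \frac{7}{3} + \frac{2 \cdot 25^{2}}{3}} = \frac{1}{- \frac{7}{3} + \frac{2}{3} \cdot 625} = \frac{1}{- \frac{7}{3} + \frac{1250}{3}} = \frac{1}{\frac{1243}{3}} = \frac{3}{1243}$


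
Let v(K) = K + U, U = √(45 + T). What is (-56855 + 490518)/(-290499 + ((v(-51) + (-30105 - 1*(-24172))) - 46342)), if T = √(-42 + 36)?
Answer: -433663/(342825 - √(45 + I*√6)) ≈ -1.265 - 6.7345e-7*I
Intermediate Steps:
T = I*√6 (T = √(-6) = I*√6 ≈ 2.4495*I)
U = √(45 + I*√6) ≈ 6.7107 + 0.18251*I
v(K) = K + √(45 + I*√6)
(-56855 + 490518)/(-290499 + ((v(-51) + (-30105 - 1*(-24172))) - 46342)) = (-56855 + 490518)/(-290499 + (((-51 + √(45 + I*√6)) + (-30105 - 1*(-24172))) - 46342)) = 433663/(-290499 + (((-51 + √(45 + I*√6)) + (-30105 + 24172)) - 46342)) = 433663/(-290499 + (((-51 + √(45 + I*√6)) - 5933) - 46342)) = 433663/(-290499 + ((-5984 + √(45 + I*√6)) - 46342)) = 433663/(-290499 + (-52326 + √(45 + I*√6))) = 433663/(-342825 + √(45 + I*√6))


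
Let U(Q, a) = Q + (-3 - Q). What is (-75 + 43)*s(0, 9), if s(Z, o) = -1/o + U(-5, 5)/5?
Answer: 1024/45 ≈ 22.756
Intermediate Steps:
U(Q, a) = -3
s(Z, o) = -⅗ - 1/o (s(Z, o) = -1/o - 3/5 = -1/o - 3*⅕ = -1/o - ⅗ = -⅗ - 1/o)
(-75 + 43)*s(0, 9) = (-75 + 43)*(-⅗ - 1/9) = -32*(-⅗ - 1*⅑) = -32*(-⅗ - ⅑) = -32*(-32/45) = 1024/45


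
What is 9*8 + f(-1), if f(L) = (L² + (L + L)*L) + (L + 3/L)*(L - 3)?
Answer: 91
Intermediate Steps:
f(L) = 3*L² + (-3 + L)*(L + 3/L) (f(L) = (L² + (2*L)*L) + (L + 3/L)*(-3 + L) = (L² + 2*L²) + (-3 + L)*(L + 3/L) = 3*L² + (-3 + L)*(L + 3/L))
9*8 + f(-1) = 9*8 + (3 - 9/(-1) - 3*(-1) + 4*(-1)²) = 72 + (3 - 9*(-1) + 3 + 4*1) = 72 + (3 + 9 + 3 + 4) = 72 + 19 = 91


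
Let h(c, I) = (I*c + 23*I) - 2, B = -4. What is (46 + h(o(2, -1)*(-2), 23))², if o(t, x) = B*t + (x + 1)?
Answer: 885481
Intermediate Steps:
o(t, x) = 1 + x - 4*t (o(t, x) = -4*t + (x + 1) = -4*t + (1 + x) = 1 + x - 4*t)
h(c, I) = -2 + 23*I + I*c (h(c, I) = (23*I + I*c) - 2 = -2 + 23*I + I*c)
(46 + h(o(2, -1)*(-2), 23))² = (46 + (-2 + 23*23 + 23*((1 - 1 - 4*2)*(-2))))² = (46 + (-2 + 529 + 23*((1 - 1 - 8)*(-2))))² = (46 + (-2 + 529 + 23*(-8*(-2))))² = (46 + (-2 + 529 + 23*16))² = (46 + (-2 + 529 + 368))² = (46 + 895)² = 941² = 885481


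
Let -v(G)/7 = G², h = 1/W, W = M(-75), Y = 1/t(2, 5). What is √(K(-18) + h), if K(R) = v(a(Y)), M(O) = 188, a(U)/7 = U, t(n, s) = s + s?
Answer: 2*I*√47282/235 ≈ 1.8506*I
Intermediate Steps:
t(n, s) = 2*s
Y = ⅒ (Y = 1/(2*5) = 1/10 = ⅒ ≈ 0.10000)
a(U) = 7*U
W = 188
h = 1/188 ≈ 0.0053191
v(G) = -7*G²
K(R) = -343/100 (K(R) = -7*(7*(⅒))² = -7*(7/10)² = -7*49/100 = -343/100)
√(K(-18) + h) = √(-343/100 + 1/188) = √(-4024/1175) = 2*I*√47282/235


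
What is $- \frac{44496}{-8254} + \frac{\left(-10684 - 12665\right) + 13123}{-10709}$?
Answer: $\frac{280456534}{44196043} \approx 6.3457$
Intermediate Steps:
$- \frac{44496}{-8254} + \frac{\left(-10684 - 12665\right) + 13123}{-10709} = \left(-44496\right) \left(- \frac{1}{8254}\right) + \left(-23349 + 13123\right) \left(- \frac{1}{10709}\right) = \frac{22248}{4127} - - \frac{10226}{10709} = \frac{22248}{4127} + \frac{10226}{10709} = \frac{280456534}{44196043}$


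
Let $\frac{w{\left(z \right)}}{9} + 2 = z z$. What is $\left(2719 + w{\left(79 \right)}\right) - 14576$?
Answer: $44294$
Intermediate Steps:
$w{\left(z \right)} = -18 + 9 z^{2}$ ($w{\left(z \right)} = -18 + 9 z z = -18 + 9 z^{2}$)
$\left(2719 + w{\left(79 \right)}\right) - 14576 = \left(2719 - \left(18 - 9 \cdot 79^{2}\right)\right) - 14576 = \left(2719 + \left(-18 + 9 \cdot 6241\right)\right) + \left(-16357 + 1781\right) = \left(2719 + \left(-18 + 56169\right)\right) - 14576 = \left(2719 + 56151\right) - 14576 = 58870 - 14576 = 44294$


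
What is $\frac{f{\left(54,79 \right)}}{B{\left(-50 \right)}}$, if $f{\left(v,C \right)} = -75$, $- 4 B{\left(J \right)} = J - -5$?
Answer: $- \frac{20}{3} \approx -6.6667$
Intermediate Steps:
$B{\left(J \right)} = - \frac{5}{4} - \frac{J}{4}$ ($B{\left(J \right)} = - \frac{J - -5}{4} = - \frac{J + 5}{4} = - \frac{5 + J}{4} = - \frac{5}{4} - \frac{J}{4}$)
$\frac{f{\left(54,79 \right)}}{B{\left(-50 \right)}} = - \frac{75}{- \frac{5}{4} - - \frac{25}{2}} = - \frac{75}{- \frac{5}{4} + \frac{25}{2}} = - \frac{75}{\frac{45}{4}} = \left(-75\right) \frac{4}{45} = - \frac{20}{3}$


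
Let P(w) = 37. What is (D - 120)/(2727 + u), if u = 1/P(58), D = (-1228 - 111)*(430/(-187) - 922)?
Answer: 2140595003/4717075 ≈ 453.80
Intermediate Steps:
D = 231438116/187 (D = -1339*(430*(-1/187) - 922) = -1339*(-430/187 - 922) = -1339*(-172844/187) = 231438116/187 ≈ 1.2376e+6)
u = 1/37 ≈ 0.027027
(D - 120)/(2727 + u) = (231438116/187 - 120)/(2727 + 1/37) = 231415676/(187*(100900/37)) = (231415676/187)*(37/100900) = 2140595003/4717075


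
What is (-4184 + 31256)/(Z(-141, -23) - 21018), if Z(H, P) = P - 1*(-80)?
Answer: -3008/2329 ≈ -1.2915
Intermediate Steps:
Z(H, P) = 80 + P (Z(H, P) = P + 80 = 80 + P)
(-4184 + 31256)/(Z(-141, -23) - 21018) = (-4184 + 31256)/((80 - 23) - 21018) = 27072/(57 - 21018) = 27072/(-20961) = 27072*(-1/20961) = -3008/2329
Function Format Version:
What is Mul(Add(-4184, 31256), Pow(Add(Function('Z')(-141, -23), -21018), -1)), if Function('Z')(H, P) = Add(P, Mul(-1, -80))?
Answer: Rational(-3008, 2329) ≈ -1.2915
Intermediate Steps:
Function('Z')(H, P) = Add(80, P) (Function('Z')(H, P) = Add(P, 80) = Add(80, P))
Mul(Add(-4184, 31256), Pow(Add(Function('Z')(-141, -23), -21018), -1)) = Mul(Add(-4184, 31256), Pow(Add(Add(80, -23), -21018), -1)) = Mul(27072, Pow(Add(57, -21018), -1)) = Mul(27072, Pow(-20961, -1)) = Mul(27072, Rational(-1, 20961)) = Rational(-3008, 2329)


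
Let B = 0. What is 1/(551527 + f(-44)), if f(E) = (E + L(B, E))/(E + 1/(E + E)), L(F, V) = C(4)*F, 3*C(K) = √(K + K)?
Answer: 3873/2136067943 ≈ 1.8131e-6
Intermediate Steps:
C(K) = √2*√K/3 (C(K) = √(K + K)/3 = √(2*K)/3 = (√2*√K)/3 = √2*√K/3)
L(F, V) = 2*F*√2/3 (L(F, V) = (√2*√4/3)*F = ((⅓)*√2*2)*F = (2*√2/3)*F = 2*F*√2/3)
f(E) = E/(E + 1/(2*E)) (f(E) = (E + (⅔)*0*√2)/(E + 1/(E + E)) = (E + 0)/(E + 1/(2*E)) = E/(E + 1/(2*E)))
1/(551527 + f(-44)) = 1/(551527 + 2*(-44)²/(1 + 2*(-44)²)) = 1/(551527 + 2*1936/(1 + 2*1936)) = 1/(551527 + 2*1936/(1 + 3872)) = 1/(551527 + 2*1936/3873) = 1/(551527 + 2*1936*(1/3873)) = 1/(551527 + 3872/3873) = 1/(2136067943/3873) = 3873/2136067943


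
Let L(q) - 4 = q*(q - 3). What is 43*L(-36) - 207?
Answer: 60337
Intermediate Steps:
L(q) = 4 + q*(-3 + q) (L(q) = 4 + q*(q - 3) = 4 + q*(-3 + q))
43*L(-36) - 207 = 43*(4 + (-36)² - 3*(-36)) - 207 = 43*(4 + 1296 + 108) - 207 = 43*1408 - 207 = 60544 - 207 = 60337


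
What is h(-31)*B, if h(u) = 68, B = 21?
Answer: 1428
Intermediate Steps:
h(-31)*B = 68*21 = 1428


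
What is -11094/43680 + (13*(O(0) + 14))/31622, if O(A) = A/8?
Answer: -28572059/115104080 ≈ -0.24823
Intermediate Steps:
O(A) = A/8 (O(A) = A*(⅛) = A/8)
-11094/43680 + (13*(O(0) + 14))/31622 = -11094/43680 + (13*((⅛)*0 + 14))/31622 = -11094*1/43680 + (13*(0 + 14))*(1/31622) = -1849/7280 + (13*14)*(1/31622) = -1849/7280 + 182*(1/31622) = -1849/7280 + 91/15811 = -28572059/115104080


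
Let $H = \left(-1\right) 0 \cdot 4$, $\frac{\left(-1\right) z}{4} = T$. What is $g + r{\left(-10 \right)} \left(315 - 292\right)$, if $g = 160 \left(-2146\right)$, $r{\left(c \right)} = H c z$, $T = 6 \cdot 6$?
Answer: $-343360$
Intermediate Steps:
$T = 36$
$z = -144$ ($z = \left(-4\right) 36 = -144$)
$H = 0$ ($H = 0 \cdot 4 = 0$)
$r{\left(c \right)} = 0$ ($r{\left(c \right)} = 0 c \left(-144\right) = 0 \left(-144\right) = 0$)
$g = -343360$
$g + r{\left(-10 \right)} \left(315 - 292\right) = -343360 + 0 \left(315 - 292\right) = -343360 + 0 \cdot 23 = -343360 + 0 = -343360$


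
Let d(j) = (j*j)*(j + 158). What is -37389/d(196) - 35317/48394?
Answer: -80349101659/109687130336 ≈ -0.73253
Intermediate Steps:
d(j) = j**2*(158 + j)
-37389/d(196) - 35317/48394 = -37389*1/(38416*(158 + 196)) - 35317/48394 = -37389/(38416*354) - 35317*1/48394 = -37389/13599264 - 35317/48394 = -37389*1/13599264 - 35317/48394 = -12463/4533088 - 35317/48394 = -80349101659/109687130336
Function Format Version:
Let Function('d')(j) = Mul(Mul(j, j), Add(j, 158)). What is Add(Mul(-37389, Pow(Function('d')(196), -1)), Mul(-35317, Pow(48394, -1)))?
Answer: Rational(-80349101659, 109687130336) ≈ -0.73253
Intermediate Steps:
Function('d')(j) = Mul(Pow(j, 2), Add(158, j))
Add(Mul(-37389, Pow(Function('d')(196), -1)), Mul(-35317, Pow(48394, -1))) = Add(Mul(-37389, Pow(Mul(Pow(196, 2), Add(158, 196)), -1)), Mul(-35317, Pow(48394, -1))) = Add(Mul(-37389, Pow(Mul(38416, 354), -1)), Mul(-35317, Rational(1, 48394))) = Add(Mul(-37389, Pow(13599264, -1)), Rational(-35317, 48394)) = Add(Mul(-37389, Rational(1, 13599264)), Rational(-35317, 48394)) = Add(Rational(-12463, 4533088), Rational(-35317, 48394)) = Rational(-80349101659, 109687130336)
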